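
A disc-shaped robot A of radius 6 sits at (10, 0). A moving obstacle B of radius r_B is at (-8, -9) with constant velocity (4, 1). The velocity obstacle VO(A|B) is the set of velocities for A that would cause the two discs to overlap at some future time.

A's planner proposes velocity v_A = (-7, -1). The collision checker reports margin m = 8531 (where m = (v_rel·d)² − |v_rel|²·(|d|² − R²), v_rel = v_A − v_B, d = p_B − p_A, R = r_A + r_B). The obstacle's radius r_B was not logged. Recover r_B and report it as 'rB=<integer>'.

m = 8531
d = (-18, -9);  v_rel = (-11, -2),  |v_rel|² = 125
v_rel×d = (-11)·(-9) − (-2)·(-18) = 63
since m = R²·125 − 63²:  R² = (3969 + 8531) / 125 = 100
R = √100 = 10  ⇒  r_B = 10 − 6 = 4

rB=4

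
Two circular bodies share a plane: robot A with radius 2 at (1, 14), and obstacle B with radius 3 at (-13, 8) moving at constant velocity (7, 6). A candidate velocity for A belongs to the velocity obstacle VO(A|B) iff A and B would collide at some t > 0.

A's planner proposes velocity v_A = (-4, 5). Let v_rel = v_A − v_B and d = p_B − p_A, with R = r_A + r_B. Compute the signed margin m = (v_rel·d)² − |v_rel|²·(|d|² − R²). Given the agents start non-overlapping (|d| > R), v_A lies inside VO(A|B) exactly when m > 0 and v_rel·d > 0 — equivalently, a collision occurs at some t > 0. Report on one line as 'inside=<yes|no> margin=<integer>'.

d = (-14, -6),  |d|² = 232;  R = 2+3 = 5,  c = 232−5² = 207
v_rel = (-11, -1),  |v_rel|² = 122;  v_rel·d = (-11)·(-14) + (-1)·(-6) = 160
122·t² − 320·t + 207 = 0  ⇒  m = 160² − 122·207 = 346
m = 346 > 0,  v_rel·d = 160 > 0  ⇒  inside

inside=yes margin=346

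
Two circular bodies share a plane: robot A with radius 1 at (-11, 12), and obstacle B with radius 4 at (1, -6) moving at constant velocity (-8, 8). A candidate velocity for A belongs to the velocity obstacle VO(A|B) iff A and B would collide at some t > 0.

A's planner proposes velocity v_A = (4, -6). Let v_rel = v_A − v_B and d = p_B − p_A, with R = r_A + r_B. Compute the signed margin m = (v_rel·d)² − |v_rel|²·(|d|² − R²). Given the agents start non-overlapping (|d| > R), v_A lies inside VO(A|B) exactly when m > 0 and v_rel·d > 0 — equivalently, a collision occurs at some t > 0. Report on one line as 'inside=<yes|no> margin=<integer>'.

d = (12, -18),  |d|² = 468;  R = 1+4 = 5,  c = 468−5² = 443
v_rel = (12, -14),  |v_rel|² = 340;  v_rel·d = (12)·(12) + (-14)·(-18) = 396
340·t² − 792·t + 443 = 0  ⇒  m = 396² − 340·443 = 6196
m = 6196 > 0,  v_rel·d = 396 > 0  ⇒  inside

inside=yes margin=6196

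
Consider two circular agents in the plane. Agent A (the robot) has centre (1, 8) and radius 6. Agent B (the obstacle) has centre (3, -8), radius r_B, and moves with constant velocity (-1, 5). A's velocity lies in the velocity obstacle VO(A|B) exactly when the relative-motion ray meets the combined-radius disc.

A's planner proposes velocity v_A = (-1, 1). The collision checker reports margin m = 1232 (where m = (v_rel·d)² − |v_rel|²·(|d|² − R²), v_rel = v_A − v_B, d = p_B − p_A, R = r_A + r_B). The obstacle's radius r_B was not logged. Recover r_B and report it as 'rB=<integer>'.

m = 1232
d = (2, -16);  v_rel = (0, -4),  |v_rel|² = 16
v_rel×d = (0)·(-16) − (-4)·(2) = 8
since m = R²·16 − 8²:  R² = (64 + 1232) / 16 = 81
R = √81 = 9  ⇒  r_B = 9 − 6 = 3

rB=3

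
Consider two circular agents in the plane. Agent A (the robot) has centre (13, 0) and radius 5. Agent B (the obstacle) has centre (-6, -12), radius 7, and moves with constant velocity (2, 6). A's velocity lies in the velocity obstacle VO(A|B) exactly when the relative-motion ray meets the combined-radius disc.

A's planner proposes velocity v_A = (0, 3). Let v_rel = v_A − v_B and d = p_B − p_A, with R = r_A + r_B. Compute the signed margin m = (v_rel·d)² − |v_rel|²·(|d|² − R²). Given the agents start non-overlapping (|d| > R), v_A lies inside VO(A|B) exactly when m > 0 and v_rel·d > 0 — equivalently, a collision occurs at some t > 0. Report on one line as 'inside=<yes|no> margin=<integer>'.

d = (-19, -12),  |d|² = 505;  R = 5+7 = 12,  c = 505−12² = 361
v_rel = (-2, -3),  |v_rel|² = 13;  v_rel·d = (-2)·(-19) + (-3)·(-12) = 74
13·t² − 148·t + 361 = 0  ⇒  m = 74² − 13·361 = 783
m = 783 > 0,  v_rel·d = 74 > 0  ⇒  inside

inside=yes margin=783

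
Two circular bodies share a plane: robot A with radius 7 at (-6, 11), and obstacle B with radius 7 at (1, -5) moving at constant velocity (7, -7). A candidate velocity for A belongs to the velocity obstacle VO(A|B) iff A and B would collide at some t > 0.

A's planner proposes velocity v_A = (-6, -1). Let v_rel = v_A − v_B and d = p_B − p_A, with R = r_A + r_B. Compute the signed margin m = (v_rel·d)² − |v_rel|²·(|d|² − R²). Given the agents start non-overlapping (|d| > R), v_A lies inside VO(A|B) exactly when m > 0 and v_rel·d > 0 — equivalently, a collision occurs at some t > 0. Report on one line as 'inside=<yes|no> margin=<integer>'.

d = (7, -16),  |d|² = 305;  R = 7+7 = 14,  c = 305−14² = 109
v_rel = (-13, 6),  |v_rel|² = 205;  v_rel·d = (-13)·(7) + (6)·(-16) = -187
205·t² + 374·t + 109 = 0  ⇒  m = (-187)² − 205·109 = 12624
m = 12624 > 0,  v_rel·d = -187 < 0  ⇒  outside

inside=no margin=12624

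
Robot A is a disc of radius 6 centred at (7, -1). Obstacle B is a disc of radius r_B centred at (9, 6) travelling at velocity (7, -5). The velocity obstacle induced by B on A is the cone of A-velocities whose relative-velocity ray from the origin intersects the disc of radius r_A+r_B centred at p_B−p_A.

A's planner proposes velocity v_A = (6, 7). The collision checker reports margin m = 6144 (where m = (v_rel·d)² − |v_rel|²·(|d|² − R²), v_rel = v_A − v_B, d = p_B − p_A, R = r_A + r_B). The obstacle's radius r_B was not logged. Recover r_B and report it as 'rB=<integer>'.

m = 6144
d = (2, 7);  v_rel = (-1, 12),  |v_rel|² = 145
v_rel×d = (-1)·(7) − (12)·(2) = -31
since m = R²·145 − (-31)²:  R² = (961 + 6144) / 145 = 49
R = √49 = 7  ⇒  r_B = 7 − 6 = 1

rB=1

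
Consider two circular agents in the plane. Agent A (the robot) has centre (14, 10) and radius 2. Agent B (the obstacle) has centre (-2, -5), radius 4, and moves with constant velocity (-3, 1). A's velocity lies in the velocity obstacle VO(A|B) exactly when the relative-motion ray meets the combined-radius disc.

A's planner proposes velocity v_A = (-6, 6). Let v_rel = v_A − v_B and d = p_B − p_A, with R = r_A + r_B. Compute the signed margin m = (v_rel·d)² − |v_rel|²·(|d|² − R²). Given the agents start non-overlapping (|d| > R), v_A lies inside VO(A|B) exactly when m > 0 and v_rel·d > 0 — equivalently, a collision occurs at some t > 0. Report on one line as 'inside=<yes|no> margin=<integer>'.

d = (-16, -15),  |d|² = 481;  R = 2+4 = 6,  c = 481−6² = 445
v_rel = (-3, 5),  |v_rel|² = 34;  v_rel·d = (-3)·(-16) + (5)·(-15) = -27
34·t² + 54·t + 445 = 0  ⇒  m = (-27)² − 34·445 = -14401
m = -14401 < 0,  v_rel·d = -27 < 0  ⇒  outside

inside=no margin=-14401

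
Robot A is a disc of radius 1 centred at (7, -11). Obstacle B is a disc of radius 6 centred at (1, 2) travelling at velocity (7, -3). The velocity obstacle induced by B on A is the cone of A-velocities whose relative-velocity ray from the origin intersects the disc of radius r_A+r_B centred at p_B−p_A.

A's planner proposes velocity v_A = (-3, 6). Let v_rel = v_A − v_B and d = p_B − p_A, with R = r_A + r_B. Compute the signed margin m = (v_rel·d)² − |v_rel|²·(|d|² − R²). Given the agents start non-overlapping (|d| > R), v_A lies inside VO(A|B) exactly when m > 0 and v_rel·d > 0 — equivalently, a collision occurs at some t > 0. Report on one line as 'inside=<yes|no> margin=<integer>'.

d = (-6, 13),  |d|² = 205;  R = 1+6 = 7,  c = 205−7² = 156
v_rel = (-10, 9),  |v_rel|² = 181;  v_rel·d = (-10)·(-6) + (9)·(13) = 177
181·t² − 354·t + 156 = 0  ⇒  m = 177² − 181·156 = 3093
m = 3093 > 0,  v_rel·d = 177 > 0  ⇒  inside

inside=yes margin=3093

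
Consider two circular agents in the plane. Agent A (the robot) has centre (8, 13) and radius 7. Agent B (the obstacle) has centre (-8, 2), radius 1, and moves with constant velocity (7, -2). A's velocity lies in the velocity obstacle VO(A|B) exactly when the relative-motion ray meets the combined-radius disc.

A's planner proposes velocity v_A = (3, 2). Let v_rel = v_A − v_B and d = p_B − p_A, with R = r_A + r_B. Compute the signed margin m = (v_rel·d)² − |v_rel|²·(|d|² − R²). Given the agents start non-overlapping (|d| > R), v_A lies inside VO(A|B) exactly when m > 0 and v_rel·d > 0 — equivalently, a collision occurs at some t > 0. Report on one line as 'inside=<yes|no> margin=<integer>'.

d = (-16, -11),  |d|² = 377;  R = 7+1 = 8,  c = 377−8² = 313
v_rel = (-4, 4),  |v_rel|² = 32;  v_rel·d = (-4)·(-16) + (4)·(-11) = 20
32·t² − 40·t + 313 = 0  ⇒  m = 20² − 32·313 = -9616
m = -9616 < 0,  v_rel·d = 20 > 0  ⇒  outside

inside=no margin=-9616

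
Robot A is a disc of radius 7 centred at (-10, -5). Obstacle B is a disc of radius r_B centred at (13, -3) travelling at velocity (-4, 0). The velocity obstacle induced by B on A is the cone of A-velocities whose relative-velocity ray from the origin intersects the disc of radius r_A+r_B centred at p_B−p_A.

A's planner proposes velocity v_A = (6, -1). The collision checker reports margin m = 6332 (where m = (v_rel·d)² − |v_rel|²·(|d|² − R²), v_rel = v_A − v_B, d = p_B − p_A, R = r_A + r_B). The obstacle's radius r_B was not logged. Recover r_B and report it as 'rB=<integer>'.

m = 6332
d = (23, 2);  v_rel = (10, -1),  |v_rel|² = 101
v_rel×d = (10)·(2) − (-1)·(23) = 43
since m = R²·101 − 43²:  R² = (1849 + 6332) / 101 = 81
R = √81 = 9  ⇒  r_B = 9 − 7 = 2

rB=2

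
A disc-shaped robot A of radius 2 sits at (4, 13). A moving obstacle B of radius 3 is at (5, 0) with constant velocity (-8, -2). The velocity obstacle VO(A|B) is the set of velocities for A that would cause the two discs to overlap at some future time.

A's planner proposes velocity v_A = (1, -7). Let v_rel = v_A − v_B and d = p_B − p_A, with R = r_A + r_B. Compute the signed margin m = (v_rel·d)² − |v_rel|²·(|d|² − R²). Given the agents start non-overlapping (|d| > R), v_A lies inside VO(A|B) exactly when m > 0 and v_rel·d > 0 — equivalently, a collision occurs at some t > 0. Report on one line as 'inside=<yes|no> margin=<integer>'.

d = (1, -13),  |d|² = 170;  R = 2+3 = 5,  c = 170−5² = 145
v_rel = (9, -5),  |v_rel|² = 106;  v_rel·d = (9)·(1) + (-5)·(-13) = 74
106·t² − 148·t + 145 = 0  ⇒  m = 74² − 106·145 = -9894
m = -9894 < 0,  v_rel·d = 74 > 0  ⇒  outside

inside=no margin=-9894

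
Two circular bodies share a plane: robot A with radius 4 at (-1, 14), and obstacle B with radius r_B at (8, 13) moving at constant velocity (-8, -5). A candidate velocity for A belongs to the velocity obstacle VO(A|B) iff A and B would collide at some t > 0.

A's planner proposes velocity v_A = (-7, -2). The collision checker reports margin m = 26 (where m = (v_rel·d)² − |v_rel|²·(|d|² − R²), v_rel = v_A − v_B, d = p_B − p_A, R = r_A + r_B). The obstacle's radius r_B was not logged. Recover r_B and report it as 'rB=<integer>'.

m = 26
d = (9, -1);  v_rel = (1, 3),  |v_rel|² = 10
v_rel×d = (1)·(-1) − (3)·(9) = -28
since m = R²·10 − (-28)²:  R² = (784 + 26) / 10 = 81
R = √81 = 9  ⇒  r_B = 9 − 4 = 5

rB=5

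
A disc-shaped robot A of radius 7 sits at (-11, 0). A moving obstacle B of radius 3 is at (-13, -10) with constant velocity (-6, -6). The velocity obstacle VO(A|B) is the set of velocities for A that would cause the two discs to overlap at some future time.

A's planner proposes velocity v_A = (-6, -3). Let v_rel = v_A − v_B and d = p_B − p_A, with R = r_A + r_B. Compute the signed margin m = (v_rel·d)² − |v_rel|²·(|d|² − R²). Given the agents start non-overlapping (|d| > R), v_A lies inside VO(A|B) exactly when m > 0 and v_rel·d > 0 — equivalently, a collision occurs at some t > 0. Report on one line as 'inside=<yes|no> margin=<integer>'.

d = (-2, -10),  |d|² = 104;  R = 7+3 = 10,  c = 104−10² = 4
v_rel = (0, 3),  |v_rel|² = 9;  v_rel·d = (0)·(-2) + (3)·(-10) = -30
9·t² + 60·t + 4 = 0  ⇒  m = (-30)² − 9·4 = 864
m = 864 > 0,  v_rel·d = -30 < 0  ⇒  outside

inside=no margin=864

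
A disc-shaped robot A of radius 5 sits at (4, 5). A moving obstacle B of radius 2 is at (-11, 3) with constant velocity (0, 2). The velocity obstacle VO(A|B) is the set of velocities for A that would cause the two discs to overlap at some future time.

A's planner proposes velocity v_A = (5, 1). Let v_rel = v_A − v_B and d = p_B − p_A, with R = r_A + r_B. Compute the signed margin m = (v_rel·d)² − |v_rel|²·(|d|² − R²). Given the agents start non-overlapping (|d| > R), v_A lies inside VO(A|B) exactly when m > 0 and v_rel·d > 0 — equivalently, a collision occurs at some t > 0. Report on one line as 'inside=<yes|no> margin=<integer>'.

d = (-15, -2),  |d|² = 229;  R = 5+2 = 7,  c = 229−7² = 180
v_rel = (5, -1),  |v_rel|² = 26;  v_rel·d = (5)·(-15) + (-1)·(-2) = -73
26·t² + 146·t + 180 = 0  ⇒  m = (-73)² − 26·180 = 649
m = 649 > 0,  v_rel·d = -73 < 0  ⇒  outside

inside=no margin=649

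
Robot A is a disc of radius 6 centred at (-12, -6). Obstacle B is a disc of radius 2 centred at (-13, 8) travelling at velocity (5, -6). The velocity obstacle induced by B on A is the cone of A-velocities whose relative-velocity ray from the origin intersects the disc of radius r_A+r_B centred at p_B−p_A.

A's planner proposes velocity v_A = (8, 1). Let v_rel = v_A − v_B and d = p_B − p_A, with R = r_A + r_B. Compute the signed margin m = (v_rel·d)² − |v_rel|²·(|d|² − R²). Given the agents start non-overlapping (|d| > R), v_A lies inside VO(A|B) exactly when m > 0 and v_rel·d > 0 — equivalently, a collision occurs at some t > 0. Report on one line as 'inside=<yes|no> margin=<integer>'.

d = (-1, 14),  |d|² = 197;  R = 6+2 = 8,  c = 197−8² = 133
v_rel = (3, 7),  |v_rel|² = 58;  v_rel·d = (3)·(-1) + (7)·(14) = 95
58·t² − 190·t + 133 = 0  ⇒  m = 95² − 58·133 = 1311
m = 1311 > 0,  v_rel·d = 95 > 0  ⇒  inside

inside=yes margin=1311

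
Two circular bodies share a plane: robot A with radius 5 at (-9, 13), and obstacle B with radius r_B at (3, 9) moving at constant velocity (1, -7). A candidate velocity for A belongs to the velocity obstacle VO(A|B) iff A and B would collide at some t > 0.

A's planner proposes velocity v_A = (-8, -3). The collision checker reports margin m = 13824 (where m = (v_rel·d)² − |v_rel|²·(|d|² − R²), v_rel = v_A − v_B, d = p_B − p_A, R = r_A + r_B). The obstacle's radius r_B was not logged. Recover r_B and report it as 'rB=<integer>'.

m = 13824
d = (12, -4);  v_rel = (-9, 4),  |v_rel|² = 97
v_rel×d = (-9)·(-4) − (4)·(12) = -12
since m = R²·97 − (-12)²:  R² = (144 + 13824) / 97 = 144
R = √144 = 12  ⇒  r_B = 12 − 5 = 7

rB=7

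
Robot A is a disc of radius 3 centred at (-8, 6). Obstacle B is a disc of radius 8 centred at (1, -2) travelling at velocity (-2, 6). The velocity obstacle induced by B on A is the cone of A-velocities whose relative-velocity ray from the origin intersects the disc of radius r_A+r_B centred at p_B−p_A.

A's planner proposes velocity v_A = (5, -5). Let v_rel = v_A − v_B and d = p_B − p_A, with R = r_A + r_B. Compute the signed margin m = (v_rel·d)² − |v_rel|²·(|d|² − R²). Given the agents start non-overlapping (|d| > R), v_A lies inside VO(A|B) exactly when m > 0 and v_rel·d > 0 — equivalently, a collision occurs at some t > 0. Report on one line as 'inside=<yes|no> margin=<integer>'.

d = (9, -8),  |d|² = 145;  R = 3+8 = 11,  c = 145−11² = 24
v_rel = (7, -11),  |v_rel|² = 170;  v_rel·d = (7)·(9) + (-11)·(-8) = 151
170·t² − 302·t + 24 = 0  ⇒  m = 151² − 170·24 = 18721
m = 18721 > 0,  v_rel·d = 151 > 0  ⇒  inside

inside=yes margin=18721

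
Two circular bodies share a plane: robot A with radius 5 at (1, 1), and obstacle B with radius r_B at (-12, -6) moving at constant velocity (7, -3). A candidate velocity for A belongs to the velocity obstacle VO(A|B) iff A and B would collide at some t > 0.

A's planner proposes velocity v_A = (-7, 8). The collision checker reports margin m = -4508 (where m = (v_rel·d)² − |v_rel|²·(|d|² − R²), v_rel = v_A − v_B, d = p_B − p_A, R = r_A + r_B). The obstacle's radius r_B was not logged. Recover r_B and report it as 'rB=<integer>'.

m = -4508
d = (-13, -7);  v_rel = (-14, 11),  |v_rel|² = 317
v_rel×d = (-14)·(-7) − (11)·(-13) = 241
since m = R²·317 − 241²:  R² = (58081 + -4508) / 317 = 169
R = √169 = 13  ⇒  r_B = 13 − 5 = 8

rB=8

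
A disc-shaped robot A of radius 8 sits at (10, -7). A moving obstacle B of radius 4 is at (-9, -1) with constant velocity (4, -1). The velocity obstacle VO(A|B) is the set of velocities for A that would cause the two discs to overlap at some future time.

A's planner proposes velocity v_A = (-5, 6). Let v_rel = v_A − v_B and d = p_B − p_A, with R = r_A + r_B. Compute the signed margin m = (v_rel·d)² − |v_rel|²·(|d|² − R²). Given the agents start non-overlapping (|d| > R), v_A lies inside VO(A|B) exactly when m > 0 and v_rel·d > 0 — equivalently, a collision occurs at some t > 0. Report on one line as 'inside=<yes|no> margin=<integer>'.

d = (-19, 6),  |d|² = 397;  R = 8+4 = 12,  c = 397−12² = 253
v_rel = (-9, 7),  |v_rel|² = 130;  v_rel·d = (-9)·(-19) + (7)·(6) = 213
130·t² − 426·t + 253 = 0  ⇒  m = 213² − 130·253 = 12479
m = 12479 > 0,  v_rel·d = 213 > 0  ⇒  inside

inside=yes margin=12479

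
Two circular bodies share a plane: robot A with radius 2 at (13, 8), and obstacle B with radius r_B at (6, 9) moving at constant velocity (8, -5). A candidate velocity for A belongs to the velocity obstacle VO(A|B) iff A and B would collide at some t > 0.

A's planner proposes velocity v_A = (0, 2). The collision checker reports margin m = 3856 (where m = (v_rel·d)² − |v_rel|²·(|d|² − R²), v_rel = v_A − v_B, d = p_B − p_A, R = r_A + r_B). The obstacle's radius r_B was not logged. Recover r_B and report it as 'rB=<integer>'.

m = 3856
d = (-7, 1);  v_rel = (-8, 7),  |v_rel|² = 113
v_rel×d = (-8)·(1) − (7)·(-7) = 41
since m = R²·113 − 41²:  R² = (1681 + 3856) / 113 = 49
R = √49 = 7  ⇒  r_B = 7 − 2 = 5

rB=5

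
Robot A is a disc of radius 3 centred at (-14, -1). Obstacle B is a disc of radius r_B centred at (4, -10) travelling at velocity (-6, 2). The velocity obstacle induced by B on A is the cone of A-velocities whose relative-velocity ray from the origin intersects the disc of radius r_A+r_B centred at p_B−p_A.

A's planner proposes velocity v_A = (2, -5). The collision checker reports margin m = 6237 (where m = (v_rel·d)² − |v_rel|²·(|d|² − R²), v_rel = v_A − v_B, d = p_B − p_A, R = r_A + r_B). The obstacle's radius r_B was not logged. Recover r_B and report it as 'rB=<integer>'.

m = 6237
d = (18, -9);  v_rel = (8, -7),  |v_rel|² = 113
v_rel×d = (8)·(-9) − (-7)·(18) = 54
since m = R²·113 − 54²:  R² = (2916 + 6237) / 113 = 81
R = √81 = 9  ⇒  r_B = 9 − 3 = 6

rB=6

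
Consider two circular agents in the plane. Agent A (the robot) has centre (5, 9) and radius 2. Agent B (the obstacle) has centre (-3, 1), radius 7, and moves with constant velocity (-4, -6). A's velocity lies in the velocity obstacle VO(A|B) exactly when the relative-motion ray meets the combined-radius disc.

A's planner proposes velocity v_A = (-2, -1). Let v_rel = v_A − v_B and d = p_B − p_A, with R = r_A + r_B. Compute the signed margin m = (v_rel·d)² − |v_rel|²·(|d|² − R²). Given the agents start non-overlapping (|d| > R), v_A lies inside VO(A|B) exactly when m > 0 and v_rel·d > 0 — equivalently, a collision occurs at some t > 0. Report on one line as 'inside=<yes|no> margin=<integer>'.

d = (-8, -8),  |d|² = 128;  R = 2+7 = 9,  c = 128−9² = 47
v_rel = (2, 5),  |v_rel|² = 29;  v_rel·d = (2)·(-8) + (5)·(-8) = -56
29·t² + 112·t + 47 = 0  ⇒  m = (-56)² − 29·47 = 1773
m = 1773 > 0,  v_rel·d = -56 < 0  ⇒  outside

inside=no margin=1773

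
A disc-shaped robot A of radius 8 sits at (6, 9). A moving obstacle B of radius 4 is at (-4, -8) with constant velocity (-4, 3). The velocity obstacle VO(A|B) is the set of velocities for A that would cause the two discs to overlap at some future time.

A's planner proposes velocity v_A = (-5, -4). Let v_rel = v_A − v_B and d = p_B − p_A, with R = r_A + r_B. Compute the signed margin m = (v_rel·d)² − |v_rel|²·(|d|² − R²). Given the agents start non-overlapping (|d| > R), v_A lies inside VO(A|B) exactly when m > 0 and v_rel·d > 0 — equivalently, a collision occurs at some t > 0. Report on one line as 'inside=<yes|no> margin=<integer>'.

d = (-10, -17),  |d|² = 389;  R = 8+4 = 12,  c = 389−12² = 245
v_rel = (-1, -7),  |v_rel|² = 50;  v_rel·d = (-1)·(-10) + (-7)·(-17) = 129
50·t² − 258·t + 245 = 0  ⇒  m = 129² − 50·245 = 4391
m = 4391 > 0,  v_rel·d = 129 > 0  ⇒  inside

inside=yes margin=4391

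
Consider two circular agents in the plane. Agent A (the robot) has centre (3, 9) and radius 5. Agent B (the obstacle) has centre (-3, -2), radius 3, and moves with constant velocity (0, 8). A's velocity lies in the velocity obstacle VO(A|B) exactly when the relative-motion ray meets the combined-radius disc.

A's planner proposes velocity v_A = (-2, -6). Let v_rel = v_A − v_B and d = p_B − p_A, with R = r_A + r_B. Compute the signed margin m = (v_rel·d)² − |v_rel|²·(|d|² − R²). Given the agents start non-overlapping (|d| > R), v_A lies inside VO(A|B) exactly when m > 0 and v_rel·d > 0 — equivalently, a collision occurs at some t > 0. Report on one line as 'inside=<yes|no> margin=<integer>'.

d = (-6, -11),  |d|² = 157;  R = 5+3 = 8,  c = 157−8² = 93
v_rel = (-2, -14),  |v_rel|² = 200;  v_rel·d = (-2)·(-6) + (-14)·(-11) = 166
200·t² − 332·t + 93 = 0  ⇒  m = 166² − 200·93 = 8956
m = 8956 > 0,  v_rel·d = 166 > 0  ⇒  inside

inside=yes margin=8956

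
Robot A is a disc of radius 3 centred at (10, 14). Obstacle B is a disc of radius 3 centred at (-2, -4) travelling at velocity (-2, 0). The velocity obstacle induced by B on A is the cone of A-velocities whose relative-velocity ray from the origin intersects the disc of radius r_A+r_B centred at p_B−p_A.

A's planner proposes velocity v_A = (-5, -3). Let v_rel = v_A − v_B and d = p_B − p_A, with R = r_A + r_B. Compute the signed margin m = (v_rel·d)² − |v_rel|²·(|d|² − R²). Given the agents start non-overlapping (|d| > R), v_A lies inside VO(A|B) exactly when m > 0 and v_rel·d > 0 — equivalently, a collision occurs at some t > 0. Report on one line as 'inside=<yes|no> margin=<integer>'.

d = (-12, -18),  |d|² = 468;  R = 3+3 = 6,  c = 468−6² = 432
v_rel = (-3, -3),  |v_rel|² = 18;  v_rel·d = (-3)·(-12) + (-3)·(-18) = 90
18·t² − 180·t + 432 = 0  ⇒  m = 90² − 18·432 = 324
m = 324 > 0,  v_rel·d = 90 > 0  ⇒  inside

inside=yes margin=324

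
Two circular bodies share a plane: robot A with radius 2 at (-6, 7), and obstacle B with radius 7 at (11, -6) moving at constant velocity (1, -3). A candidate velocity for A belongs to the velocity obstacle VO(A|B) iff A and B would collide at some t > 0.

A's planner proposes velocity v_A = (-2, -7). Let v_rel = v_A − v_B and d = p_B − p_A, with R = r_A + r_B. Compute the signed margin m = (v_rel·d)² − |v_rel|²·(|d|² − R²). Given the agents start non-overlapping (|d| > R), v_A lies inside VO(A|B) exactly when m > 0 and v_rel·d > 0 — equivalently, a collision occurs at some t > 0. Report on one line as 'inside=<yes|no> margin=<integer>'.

d = (17, -13),  |d|² = 458;  R = 2+7 = 9,  c = 458−9² = 377
v_rel = (-3, -4),  |v_rel|² = 25;  v_rel·d = (-3)·(17) + (-4)·(-13) = 1
25·t² − 2·t + 377 = 0  ⇒  m = 1² − 25·377 = -9424
m = -9424 < 0,  v_rel·d = 1 > 0  ⇒  outside

inside=no margin=-9424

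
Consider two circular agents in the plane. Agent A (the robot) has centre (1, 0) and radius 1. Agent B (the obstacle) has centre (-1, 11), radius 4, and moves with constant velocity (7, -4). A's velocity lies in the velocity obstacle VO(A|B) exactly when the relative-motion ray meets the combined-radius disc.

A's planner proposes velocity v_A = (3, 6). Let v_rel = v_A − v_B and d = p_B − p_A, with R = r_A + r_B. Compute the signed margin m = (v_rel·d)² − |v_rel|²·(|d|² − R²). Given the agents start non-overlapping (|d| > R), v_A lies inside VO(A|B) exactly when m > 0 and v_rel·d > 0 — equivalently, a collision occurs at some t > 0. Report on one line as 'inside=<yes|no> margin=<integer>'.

d = (-2, 11),  |d|² = 125;  R = 1+4 = 5,  c = 125−5² = 100
v_rel = (-4, 10),  |v_rel|² = 116;  v_rel·d = (-4)·(-2) + (10)·(11) = 118
116·t² − 236·t + 100 = 0  ⇒  m = 118² − 116·100 = 2324
m = 2324 > 0,  v_rel·d = 118 > 0  ⇒  inside

inside=yes margin=2324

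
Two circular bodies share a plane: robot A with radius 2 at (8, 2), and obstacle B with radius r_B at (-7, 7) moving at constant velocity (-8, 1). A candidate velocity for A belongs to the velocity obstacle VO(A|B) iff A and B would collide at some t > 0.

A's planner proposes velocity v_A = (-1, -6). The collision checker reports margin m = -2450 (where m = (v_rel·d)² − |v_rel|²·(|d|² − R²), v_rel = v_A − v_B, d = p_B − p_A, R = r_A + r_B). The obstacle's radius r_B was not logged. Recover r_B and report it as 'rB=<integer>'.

m = -2450
d = (-15, 5);  v_rel = (7, -7),  |v_rel|² = 98
v_rel×d = (7)·(5) − (-7)·(-15) = -70
since m = R²·98 − (-70)²:  R² = (4900 + -2450) / 98 = 25
R = √25 = 5  ⇒  r_B = 5 − 2 = 3

rB=3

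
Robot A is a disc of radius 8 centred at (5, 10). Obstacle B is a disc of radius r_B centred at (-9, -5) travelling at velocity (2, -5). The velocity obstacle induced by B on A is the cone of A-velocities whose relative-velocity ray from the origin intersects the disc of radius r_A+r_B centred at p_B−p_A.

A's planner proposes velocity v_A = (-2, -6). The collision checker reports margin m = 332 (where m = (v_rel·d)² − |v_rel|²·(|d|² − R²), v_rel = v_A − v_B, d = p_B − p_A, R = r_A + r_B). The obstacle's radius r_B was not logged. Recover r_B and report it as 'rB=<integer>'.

m = 332
d = (-14, -15);  v_rel = (-4, -1),  |v_rel|² = 17
v_rel×d = (-4)·(-15) − (-1)·(-14) = 46
since m = R²·17 − 46²:  R² = (2116 + 332) / 17 = 144
R = √144 = 12  ⇒  r_B = 12 − 8 = 4

rB=4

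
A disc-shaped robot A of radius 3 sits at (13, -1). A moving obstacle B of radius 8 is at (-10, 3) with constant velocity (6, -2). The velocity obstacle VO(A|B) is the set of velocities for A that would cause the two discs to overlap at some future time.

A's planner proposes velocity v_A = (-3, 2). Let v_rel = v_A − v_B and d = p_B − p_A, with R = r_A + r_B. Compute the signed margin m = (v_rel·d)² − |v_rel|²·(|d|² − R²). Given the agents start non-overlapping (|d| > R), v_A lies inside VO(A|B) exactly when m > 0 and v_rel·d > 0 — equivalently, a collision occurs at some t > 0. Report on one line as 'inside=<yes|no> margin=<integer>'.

d = (-23, 4),  |d|² = 545;  R = 3+8 = 11,  c = 545−11² = 424
v_rel = (-9, 4),  |v_rel|² = 97;  v_rel·d = (-9)·(-23) + (4)·(4) = 223
97·t² − 446·t + 424 = 0  ⇒  m = 223² − 97·424 = 8601
m = 8601 > 0,  v_rel·d = 223 > 0  ⇒  inside

inside=yes margin=8601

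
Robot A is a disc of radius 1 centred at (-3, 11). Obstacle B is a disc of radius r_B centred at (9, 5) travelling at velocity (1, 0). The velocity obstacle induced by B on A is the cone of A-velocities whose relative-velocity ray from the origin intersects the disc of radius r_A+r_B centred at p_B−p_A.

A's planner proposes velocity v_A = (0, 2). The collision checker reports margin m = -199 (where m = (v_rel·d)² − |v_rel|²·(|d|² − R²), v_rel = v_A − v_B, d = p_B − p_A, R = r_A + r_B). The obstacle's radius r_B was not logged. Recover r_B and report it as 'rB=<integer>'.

m = -199
d = (12, -6);  v_rel = (-1, 2),  |v_rel|² = 5
v_rel×d = (-1)·(-6) − (2)·(12) = -18
since m = R²·5 − (-18)²:  R² = (324 + -199) / 5 = 25
R = √25 = 5  ⇒  r_B = 5 − 1 = 4

rB=4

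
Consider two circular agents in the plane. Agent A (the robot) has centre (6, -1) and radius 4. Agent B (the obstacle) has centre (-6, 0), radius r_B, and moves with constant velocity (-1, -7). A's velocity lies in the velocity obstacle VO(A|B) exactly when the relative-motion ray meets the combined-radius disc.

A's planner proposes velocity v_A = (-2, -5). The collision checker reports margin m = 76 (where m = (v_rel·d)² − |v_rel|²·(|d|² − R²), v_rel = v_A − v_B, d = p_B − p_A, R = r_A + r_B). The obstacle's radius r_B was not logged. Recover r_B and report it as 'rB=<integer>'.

m = 76
d = (-12, 1);  v_rel = (-1, 2),  |v_rel|² = 5
v_rel×d = (-1)·(1) − (2)·(-12) = 23
since m = R²·5 − 23²:  R² = (529 + 76) / 5 = 121
R = √121 = 11  ⇒  r_B = 11 − 4 = 7

rB=7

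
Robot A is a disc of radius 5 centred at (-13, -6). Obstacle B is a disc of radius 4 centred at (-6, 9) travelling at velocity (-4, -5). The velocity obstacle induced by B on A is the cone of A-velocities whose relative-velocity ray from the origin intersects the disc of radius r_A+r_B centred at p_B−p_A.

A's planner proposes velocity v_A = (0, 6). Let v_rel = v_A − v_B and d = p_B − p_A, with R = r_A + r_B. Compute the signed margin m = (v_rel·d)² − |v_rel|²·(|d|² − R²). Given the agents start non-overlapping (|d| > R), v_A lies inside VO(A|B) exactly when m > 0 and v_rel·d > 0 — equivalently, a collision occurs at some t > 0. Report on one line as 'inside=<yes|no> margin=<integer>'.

d = (7, 15),  |d|² = 274;  R = 5+4 = 9,  c = 274−9² = 193
v_rel = (4, 11),  |v_rel|² = 137;  v_rel·d = (4)·(7) + (11)·(15) = 193
137·t² − 386·t + 193 = 0  ⇒  m = 193² − 137·193 = 10808
m = 10808 > 0,  v_rel·d = 193 > 0  ⇒  inside

inside=yes margin=10808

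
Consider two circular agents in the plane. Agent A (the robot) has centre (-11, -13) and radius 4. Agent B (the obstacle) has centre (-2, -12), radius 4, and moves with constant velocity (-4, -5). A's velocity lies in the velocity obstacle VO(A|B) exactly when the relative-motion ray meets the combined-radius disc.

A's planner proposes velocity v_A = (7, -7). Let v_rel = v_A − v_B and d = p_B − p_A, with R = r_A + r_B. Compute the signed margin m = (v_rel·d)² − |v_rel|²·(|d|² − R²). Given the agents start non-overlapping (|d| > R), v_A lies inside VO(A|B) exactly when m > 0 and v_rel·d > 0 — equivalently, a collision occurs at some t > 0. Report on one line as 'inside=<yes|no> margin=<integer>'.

d = (9, 1),  |d|² = 82;  R = 4+4 = 8,  c = 82−8² = 18
v_rel = (11, -2),  |v_rel|² = 125;  v_rel·d = (11)·(9) + (-2)·(1) = 97
125·t² − 194·t + 18 = 0  ⇒  m = 97² − 125·18 = 7159
m = 7159 > 0,  v_rel·d = 97 > 0  ⇒  inside

inside=yes margin=7159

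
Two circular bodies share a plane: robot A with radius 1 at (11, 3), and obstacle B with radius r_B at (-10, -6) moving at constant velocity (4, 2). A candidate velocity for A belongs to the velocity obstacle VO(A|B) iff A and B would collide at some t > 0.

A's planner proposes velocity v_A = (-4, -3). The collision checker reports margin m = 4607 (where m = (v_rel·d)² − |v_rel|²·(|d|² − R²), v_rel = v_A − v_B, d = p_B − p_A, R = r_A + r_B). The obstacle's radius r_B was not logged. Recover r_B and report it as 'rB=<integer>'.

m = 4607
d = (-21, -9);  v_rel = (-8, -5),  |v_rel|² = 89
v_rel×d = (-8)·(-9) − (-5)·(-21) = -33
since m = R²·89 − (-33)²:  R² = (1089 + 4607) / 89 = 64
R = √64 = 8  ⇒  r_B = 8 − 1 = 7

rB=7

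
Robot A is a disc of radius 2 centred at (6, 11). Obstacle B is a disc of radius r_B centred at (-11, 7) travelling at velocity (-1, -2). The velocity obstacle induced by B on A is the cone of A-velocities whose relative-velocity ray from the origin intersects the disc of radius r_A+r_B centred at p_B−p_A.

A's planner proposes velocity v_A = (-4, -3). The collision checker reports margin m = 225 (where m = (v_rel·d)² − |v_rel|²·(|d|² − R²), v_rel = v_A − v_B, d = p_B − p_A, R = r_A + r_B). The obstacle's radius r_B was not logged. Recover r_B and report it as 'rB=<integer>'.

m = 225
d = (-17, -4);  v_rel = (-3, -1),  |v_rel|² = 10
v_rel×d = (-3)·(-4) − (-1)·(-17) = -5
since m = R²·10 − (-5)²:  R² = (25 + 225) / 10 = 25
R = √25 = 5  ⇒  r_B = 5 − 2 = 3

rB=3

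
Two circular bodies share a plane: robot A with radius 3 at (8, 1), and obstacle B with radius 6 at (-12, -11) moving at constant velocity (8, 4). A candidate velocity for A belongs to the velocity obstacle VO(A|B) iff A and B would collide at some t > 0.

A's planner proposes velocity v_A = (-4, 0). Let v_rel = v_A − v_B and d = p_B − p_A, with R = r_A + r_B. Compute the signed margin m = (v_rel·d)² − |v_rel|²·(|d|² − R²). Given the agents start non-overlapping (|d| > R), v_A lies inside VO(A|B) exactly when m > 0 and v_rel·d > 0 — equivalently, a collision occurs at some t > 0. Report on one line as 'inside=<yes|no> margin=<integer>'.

d = (-20, -12),  |d|² = 544;  R = 3+6 = 9,  c = 544−9² = 463
v_rel = (-12, -4),  |v_rel|² = 160;  v_rel·d = (-12)·(-20) + (-4)·(-12) = 288
160·t² − 576·t + 463 = 0  ⇒  m = 288² − 160·463 = 8864
m = 8864 > 0,  v_rel·d = 288 > 0  ⇒  inside

inside=yes margin=8864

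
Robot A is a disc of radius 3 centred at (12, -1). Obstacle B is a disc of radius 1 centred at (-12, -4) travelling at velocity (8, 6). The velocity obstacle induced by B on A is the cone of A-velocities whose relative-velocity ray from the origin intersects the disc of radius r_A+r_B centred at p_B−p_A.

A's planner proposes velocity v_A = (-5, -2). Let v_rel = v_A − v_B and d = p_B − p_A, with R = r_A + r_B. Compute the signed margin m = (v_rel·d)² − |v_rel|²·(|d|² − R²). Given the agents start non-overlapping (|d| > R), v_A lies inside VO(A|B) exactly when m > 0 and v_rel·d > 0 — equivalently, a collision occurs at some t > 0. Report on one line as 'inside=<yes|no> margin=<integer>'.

d = (-24, -3),  |d|² = 585;  R = 3+1 = 4,  c = 585−4² = 569
v_rel = (-13, -8),  |v_rel|² = 233;  v_rel·d = (-13)·(-24) + (-8)·(-3) = 336
233·t² − 672·t + 569 = 0  ⇒  m = 336² − 233·569 = -19681
m = -19681 < 0,  v_rel·d = 336 > 0  ⇒  outside

inside=no margin=-19681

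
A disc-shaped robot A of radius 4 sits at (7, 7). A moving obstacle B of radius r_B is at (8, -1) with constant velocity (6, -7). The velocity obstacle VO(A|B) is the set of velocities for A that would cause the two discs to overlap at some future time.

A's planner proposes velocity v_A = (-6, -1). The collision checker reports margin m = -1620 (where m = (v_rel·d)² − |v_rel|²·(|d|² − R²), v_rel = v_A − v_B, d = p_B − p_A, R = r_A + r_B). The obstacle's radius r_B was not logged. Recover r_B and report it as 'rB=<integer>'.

m = -1620
d = (1, -8);  v_rel = (-12, 6),  |v_rel|² = 180
v_rel×d = (-12)·(-8) − (6)·(1) = 90
since m = R²·180 − 90²:  R² = (8100 + -1620) / 180 = 36
R = √36 = 6  ⇒  r_B = 6 − 4 = 2

rB=2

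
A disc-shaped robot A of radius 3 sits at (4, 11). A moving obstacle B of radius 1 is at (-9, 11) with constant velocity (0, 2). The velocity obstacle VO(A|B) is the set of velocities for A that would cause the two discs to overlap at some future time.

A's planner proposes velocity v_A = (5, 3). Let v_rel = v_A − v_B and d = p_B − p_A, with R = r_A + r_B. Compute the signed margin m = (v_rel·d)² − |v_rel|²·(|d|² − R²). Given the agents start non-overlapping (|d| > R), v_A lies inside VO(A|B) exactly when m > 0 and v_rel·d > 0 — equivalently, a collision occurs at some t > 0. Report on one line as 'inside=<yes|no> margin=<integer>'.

d = (-13, 0),  |d|² = 169;  R = 3+1 = 4,  c = 169−4² = 153
v_rel = (5, 1),  |v_rel|² = 26;  v_rel·d = (5)·(-13) + (1)·(0) = -65
26·t² + 130·t + 153 = 0  ⇒  m = (-65)² − 26·153 = 247
m = 247 > 0,  v_rel·d = -65 < 0  ⇒  outside

inside=no margin=247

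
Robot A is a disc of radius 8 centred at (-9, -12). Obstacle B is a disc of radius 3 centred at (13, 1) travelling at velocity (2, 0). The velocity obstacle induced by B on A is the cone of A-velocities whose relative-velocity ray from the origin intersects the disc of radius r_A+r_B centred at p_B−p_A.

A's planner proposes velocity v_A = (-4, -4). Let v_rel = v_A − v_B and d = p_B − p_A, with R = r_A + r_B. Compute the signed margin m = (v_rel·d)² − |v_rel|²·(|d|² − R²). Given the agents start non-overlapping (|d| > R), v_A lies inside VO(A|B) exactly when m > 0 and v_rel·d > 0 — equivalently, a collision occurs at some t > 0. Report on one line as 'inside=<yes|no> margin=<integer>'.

d = (22, 13),  |d|² = 653;  R = 8+3 = 11,  c = 653−11² = 532
v_rel = (-6, -4),  |v_rel|² = 52;  v_rel·d = (-6)·(22) + (-4)·(13) = -184
52·t² + 368·t + 532 = 0  ⇒  m = (-184)² − 52·532 = 6192
m = 6192 > 0,  v_rel·d = -184 < 0  ⇒  outside

inside=no margin=6192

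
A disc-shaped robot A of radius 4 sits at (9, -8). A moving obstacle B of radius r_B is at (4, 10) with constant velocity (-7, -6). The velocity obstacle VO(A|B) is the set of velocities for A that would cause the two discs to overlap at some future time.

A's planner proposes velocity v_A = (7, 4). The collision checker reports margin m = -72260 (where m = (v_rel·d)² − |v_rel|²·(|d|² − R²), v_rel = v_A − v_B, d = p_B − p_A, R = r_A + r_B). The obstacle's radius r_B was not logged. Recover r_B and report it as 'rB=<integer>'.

m = -72260
d = (-5, 18);  v_rel = (14, 10),  |v_rel|² = 296
v_rel×d = (14)·(18) − (10)·(-5) = 302
since m = R²·296 − 302²:  R² = (91204 + -72260) / 296 = 64
R = √64 = 8  ⇒  r_B = 8 − 4 = 4

rB=4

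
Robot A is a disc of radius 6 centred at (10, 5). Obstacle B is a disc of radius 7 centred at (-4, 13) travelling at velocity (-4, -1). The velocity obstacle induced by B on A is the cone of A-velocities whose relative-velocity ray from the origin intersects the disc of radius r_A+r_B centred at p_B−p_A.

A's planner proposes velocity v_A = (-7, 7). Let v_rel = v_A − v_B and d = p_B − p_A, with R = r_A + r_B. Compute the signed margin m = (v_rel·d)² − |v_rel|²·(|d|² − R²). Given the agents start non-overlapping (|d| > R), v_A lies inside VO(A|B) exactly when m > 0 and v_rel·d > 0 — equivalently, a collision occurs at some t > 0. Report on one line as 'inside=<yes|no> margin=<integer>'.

d = (-14, 8),  |d|² = 260;  R = 6+7 = 13,  c = 260−13² = 91
v_rel = (-3, 8),  |v_rel|² = 73;  v_rel·d = (-3)·(-14) + (8)·(8) = 106
73·t² − 212·t + 91 = 0  ⇒  m = 106² − 73·91 = 4593
m = 4593 > 0,  v_rel·d = 106 > 0  ⇒  inside

inside=yes margin=4593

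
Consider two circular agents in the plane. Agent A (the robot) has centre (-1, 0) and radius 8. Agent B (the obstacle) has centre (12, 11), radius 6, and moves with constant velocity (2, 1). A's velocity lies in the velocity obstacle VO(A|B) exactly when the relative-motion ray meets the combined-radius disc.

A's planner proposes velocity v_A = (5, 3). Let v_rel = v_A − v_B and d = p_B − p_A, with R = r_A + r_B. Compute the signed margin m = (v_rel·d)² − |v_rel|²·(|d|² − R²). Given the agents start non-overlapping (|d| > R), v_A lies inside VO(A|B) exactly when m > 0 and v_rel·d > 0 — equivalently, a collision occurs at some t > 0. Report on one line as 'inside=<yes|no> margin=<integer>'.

d = (13, 11),  |d|² = 290;  R = 8+6 = 14,  c = 290−14² = 94
v_rel = (3, 2),  |v_rel|² = 13;  v_rel·d = (3)·(13) + (2)·(11) = 61
13·t² − 122·t + 94 = 0  ⇒  m = 61² − 13·94 = 2499
m = 2499 > 0,  v_rel·d = 61 > 0  ⇒  inside

inside=yes margin=2499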